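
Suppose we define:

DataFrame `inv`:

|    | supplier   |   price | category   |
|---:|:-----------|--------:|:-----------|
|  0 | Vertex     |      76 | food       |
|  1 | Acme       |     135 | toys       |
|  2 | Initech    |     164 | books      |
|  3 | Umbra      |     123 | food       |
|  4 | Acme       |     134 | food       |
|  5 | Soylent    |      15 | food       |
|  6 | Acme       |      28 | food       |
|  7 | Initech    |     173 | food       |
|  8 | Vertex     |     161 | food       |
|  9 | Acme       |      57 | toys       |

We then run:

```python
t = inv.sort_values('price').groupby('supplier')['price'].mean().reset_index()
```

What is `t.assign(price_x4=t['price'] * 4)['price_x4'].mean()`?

sort by price:
  supplier  price category
5  Soylent     15     food
6     Acme     28     food
9     Acme     57     toys
0   Vertex     76     food
3    Umbra    123     food
4     Acme    134     food
1     Acme    135     toys
8   Vertex    161     food
2  Initech    164    books
7  Initech    173     food
group by supplier, mean of price:
supplier
Acme        88.5
Initech    168.5
Soylent     15.0
Umbra      123.0
Vertex     118.5
Name: price, dtype: float64
reset_index():
  supplier  price
0     Acme   88.5
1  Initech  168.5
2  Soylent   15.0
3    Umbra  123.0
4   Vertex  118.5
add column price_x4 = t['price'] * 4:
  supplier  price  price_x4
0     Acme   88.5     354.0
1  Initech  168.5     674.0
2  Soylent   15.0      60.0
3    Umbra  123.0     492.0
4   Vertex  118.5     474.0
mean of column 'price_x4' → 410.8

410.8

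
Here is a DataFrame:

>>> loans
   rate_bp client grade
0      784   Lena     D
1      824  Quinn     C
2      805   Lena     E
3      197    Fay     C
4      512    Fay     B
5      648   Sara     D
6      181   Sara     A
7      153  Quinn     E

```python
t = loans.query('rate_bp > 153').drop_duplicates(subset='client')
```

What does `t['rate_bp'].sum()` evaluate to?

filter rows where rate_bp > 153:
   rate_bp client grade
0      784   Lena     D
1      824  Quinn     C
2      805   Lena     E
3      197    Fay     C
4      512    Fay     B
5      648   Sara     D
6      181   Sara     A
drop duplicate client (keep=first):
   rate_bp client grade
0      784   Lena     D
1      824  Quinn     C
3      197    Fay     C
5      648   Sara     D

2453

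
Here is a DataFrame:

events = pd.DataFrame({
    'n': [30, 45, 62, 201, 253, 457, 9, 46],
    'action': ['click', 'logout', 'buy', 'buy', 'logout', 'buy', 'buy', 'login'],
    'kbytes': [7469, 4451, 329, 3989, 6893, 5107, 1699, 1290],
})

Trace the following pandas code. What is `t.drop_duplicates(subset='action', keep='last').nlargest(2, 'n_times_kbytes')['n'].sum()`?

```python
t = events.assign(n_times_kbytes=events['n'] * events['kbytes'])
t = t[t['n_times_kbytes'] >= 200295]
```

add column n_times_kbytes = events['n'] * events['kbytes']:
     n  action  kbytes  n_times_kbytes
0   30   click    7469          224070
1   45  logout    4451          200295
2   62     buy     329           20398
3  201     buy    3989          801789
4  253  logout    6893         1743929
5  457     buy    5107         2333899
6    9     buy    1699           15291
7   46   login    1290           59340
filter rows where n_times_kbytes >= 200295:
     n  action  kbytes  n_times_kbytes
0   30   click    7469          224070
1   45  logout    4451          200295
3  201     buy    3989          801789
4  253  logout    6893         1743929
5  457     buy    5107         2333899
drop duplicate action (keep=last):
     n  action  kbytes  n_times_kbytes
0   30   click    7469          224070
4  253  logout    6893         1743929
5  457     buy    5107         2333899
take 2 rows with largest n_times_kbytes:
     n  action  kbytes  n_times_kbytes
5  457     buy    5107         2333899
4  253  logout    6893         1743929

710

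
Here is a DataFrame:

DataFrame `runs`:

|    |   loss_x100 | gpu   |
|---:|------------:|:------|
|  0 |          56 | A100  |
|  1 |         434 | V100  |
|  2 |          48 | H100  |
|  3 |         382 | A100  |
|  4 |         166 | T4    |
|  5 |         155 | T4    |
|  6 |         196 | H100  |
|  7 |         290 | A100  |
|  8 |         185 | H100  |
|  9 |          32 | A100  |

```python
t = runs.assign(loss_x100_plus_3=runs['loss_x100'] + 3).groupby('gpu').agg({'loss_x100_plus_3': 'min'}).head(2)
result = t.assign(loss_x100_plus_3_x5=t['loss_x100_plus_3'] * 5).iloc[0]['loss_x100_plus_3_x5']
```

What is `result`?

175

add column loss_x100_plus_3 = runs['loss_x100'] + 3:
   loss_x100   gpu  loss_x100_plus_3
0         56  A100                59
1        434  V100               437
2         48  H100                51
3        382  A100               385
4        166    T4               169
5        155    T4               158
6        196  H100               199
7        290  A100               293
8        185  H100               188
9         32  A100                35
group by gpu, min of loss_x100_plus_3:
      loss_x100_plus_3
gpu                   
A100                35
H100                51
T4                 158
V100               437
take first 2 rows:
      loss_x100_plus_3
gpu                   
A100                35
H100                51
add column loss_x100_plus_3_x5 = t['loss_x100_plus_3'] * 5:
      loss_x100_plus_3  loss_x100_plus_3_x5
gpu                                        
A100                35                  175
H100                51                  255
So iloc[0]['loss_x100_plus_3_x5'] = 175.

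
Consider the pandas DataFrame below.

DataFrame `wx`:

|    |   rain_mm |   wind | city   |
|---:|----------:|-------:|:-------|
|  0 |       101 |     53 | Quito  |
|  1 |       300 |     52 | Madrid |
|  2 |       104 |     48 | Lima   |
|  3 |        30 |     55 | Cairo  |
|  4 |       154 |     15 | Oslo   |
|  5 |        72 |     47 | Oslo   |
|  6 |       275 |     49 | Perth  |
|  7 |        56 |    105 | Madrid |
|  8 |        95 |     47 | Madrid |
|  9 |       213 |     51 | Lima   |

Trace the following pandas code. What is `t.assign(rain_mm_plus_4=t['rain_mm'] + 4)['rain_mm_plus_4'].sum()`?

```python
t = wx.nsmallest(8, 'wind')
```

1346

take 8 rows with smallest wind:
   rain_mm  wind    city
4      154    15    Oslo
5       72    47    Oslo
8       95    47  Madrid
2      104    48    Lima
6      275    49   Perth
9      213    51    Lima
1      300    52  Madrid
0      101    53   Quito
add column rain_mm_plus_4 = t['rain_mm'] + 4:
   rain_mm  wind    city  rain_mm_plus_4
4      154    15    Oslo             158
5       72    47    Oslo              76
8       95    47  Madrid              99
2      104    48    Lima             108
6      275    49   Perth             279
9      213    51    Lima             217
1      300    52  Madrid             304
0      101    53   Quito             105
Taking the sum of column 'rain_mm_plus_4' gives 1346.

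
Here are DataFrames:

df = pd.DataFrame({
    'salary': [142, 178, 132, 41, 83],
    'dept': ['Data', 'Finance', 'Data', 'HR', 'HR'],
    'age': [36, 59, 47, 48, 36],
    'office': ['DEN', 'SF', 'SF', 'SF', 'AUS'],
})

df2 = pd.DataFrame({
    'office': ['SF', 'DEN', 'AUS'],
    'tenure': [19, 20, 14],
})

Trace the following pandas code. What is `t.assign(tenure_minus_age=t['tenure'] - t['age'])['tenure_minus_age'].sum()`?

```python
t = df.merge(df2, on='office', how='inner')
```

merge on 'office' (how='inner') → 5 rows:
   salary     dept  age office  tenure
0     142     Data   36    DEN      20
1     178  Finance   59     SF      19
2     132     Data   47     SF      19
3      41       HR   48     SF      19
4      83       HR   36    AUS      14
add column tenure_minus_age = t['tenure'] - t['age']:
   salary     dept  age office  tenure  tenure_minus_age
0     142     Data   36    DEN      20               -16
1     178  Finance   59     SF      19               -40
2     132     Data   47     SF      19               -28
3      41       HR   48     SF      19               -29
4      83       HR   36    AUS      14               -22
Then the sum of column 'tenure_minus_age': -135

-135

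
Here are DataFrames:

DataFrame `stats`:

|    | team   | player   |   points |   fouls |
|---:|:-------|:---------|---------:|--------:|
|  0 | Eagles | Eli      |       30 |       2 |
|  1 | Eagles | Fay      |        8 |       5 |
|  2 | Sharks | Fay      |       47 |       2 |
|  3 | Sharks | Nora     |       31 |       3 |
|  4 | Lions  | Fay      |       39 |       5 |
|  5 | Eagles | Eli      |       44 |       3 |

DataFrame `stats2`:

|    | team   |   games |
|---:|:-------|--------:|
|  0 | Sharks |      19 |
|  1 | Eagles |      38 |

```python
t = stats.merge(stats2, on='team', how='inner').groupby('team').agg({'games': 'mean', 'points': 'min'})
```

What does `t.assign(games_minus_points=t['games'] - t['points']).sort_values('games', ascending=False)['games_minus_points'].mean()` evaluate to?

9.0

merge on 'team' (how='inner') → 5 rows:
     team player  points  fouls  games
0  Eagles    Eli      30      2     38
1  Eagles    Fay       8      5     38
2  Sharks    Fay      47      2     19
3  Sharks   Nora      31      3     19
4  Eagles    Eli      44      3     38
group by team: mean(games), min(points):
        games  points
team                 
Eagles   38.0       8
Sharks   19.0      31
add column games_minus_points = t['games'] - t['points']:
        games  points  games_minus_points
team                                     
Eagles   38.0       8                30.0
Sharks   19.0      31               -12.0
sort by games descending:
        games  points  games_minus_points
team                                     
Eagles   38.0       8                30.0
Sharks   19.0      31               -12.0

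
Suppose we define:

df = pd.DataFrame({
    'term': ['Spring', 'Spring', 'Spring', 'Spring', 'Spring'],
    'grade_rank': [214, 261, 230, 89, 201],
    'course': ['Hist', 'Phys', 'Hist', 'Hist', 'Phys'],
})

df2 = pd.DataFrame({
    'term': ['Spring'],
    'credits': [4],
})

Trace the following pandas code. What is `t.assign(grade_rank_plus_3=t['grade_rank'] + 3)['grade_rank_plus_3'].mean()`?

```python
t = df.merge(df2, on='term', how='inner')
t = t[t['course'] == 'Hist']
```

180.666666667

merge on 'term' (how='inner') → 5 rows:
     term  grade_rank course  credits
0  Spring         214   Hist        4
1  Spring         261   Phys        4
2  Spring         230   Hist        4
3  Spring          89   Hist        4
4  Spring         201   Phys        4
filter rows where course == 'Hist':
     term  grade_rank course  credits
0  Spring         214   Hist        4
2  Spring         230   Hist        4
3  Spring          89   Hist        4
add column grade_rank_plus_3 = t['grade_rank'] + 3:
     term  grade_rank course  credits  grade_rank_plus_3
0  Spring         214   Hist        4                217
2  Spring         230   Hist        4                233
3  Spring          89   Hist        4                 92
Finally, mean of column 'grade_rank_plus_3' = 180.666666667.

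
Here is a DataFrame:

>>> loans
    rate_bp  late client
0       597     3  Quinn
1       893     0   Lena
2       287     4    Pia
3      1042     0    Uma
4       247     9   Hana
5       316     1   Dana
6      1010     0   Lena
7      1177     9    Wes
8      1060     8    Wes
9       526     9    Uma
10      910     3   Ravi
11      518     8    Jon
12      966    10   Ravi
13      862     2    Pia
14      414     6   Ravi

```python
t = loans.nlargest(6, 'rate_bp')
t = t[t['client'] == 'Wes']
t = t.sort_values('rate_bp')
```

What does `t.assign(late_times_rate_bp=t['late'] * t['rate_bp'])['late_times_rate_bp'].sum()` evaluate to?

19073

take 6 rows with largest rate_bp:
    rate_bp  late client
7      1177     9    Wes
8      1060     8    Wes
3      1042     0    Uma
6      1010     0   Lena
12      966    10   Ravi
10      910     3   Ravi
filter rows where client == 'Wes':
   rate_bp  late client
7     1177     9    Wes
8     1060     8    Wes
sort by rate_bp:
   rate_bp  late client
8     1060     8    Wes
7     1177     9    Wes
add column late_times_rate_bp = t['late'] * t['rate_bp']:
   rate_bp  late client  late_times_rate_bp
8     1060     8    Wes                8480
7     1177     9    Wes               10593
Hence 19073.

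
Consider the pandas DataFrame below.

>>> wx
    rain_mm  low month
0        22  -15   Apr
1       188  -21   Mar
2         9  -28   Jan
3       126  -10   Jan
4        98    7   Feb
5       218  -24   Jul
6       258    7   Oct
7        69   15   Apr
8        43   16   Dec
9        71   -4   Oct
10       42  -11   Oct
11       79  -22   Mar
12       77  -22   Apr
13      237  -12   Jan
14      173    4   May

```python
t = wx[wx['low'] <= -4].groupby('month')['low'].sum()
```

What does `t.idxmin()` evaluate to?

Jan

filter rows where low <= -4:
    rain_mm  low month
0        22  -15   Apr
1       188  -21   Mar
2         9  -28   Jan
3       126  -10   Jan
5       218  -24   Jul
9        71   -4   Oct
10       42  -11   Oct
11       79  -22   Mar
12       77  -22   Apr
13      237  -12   Jan
group by month, sum of low:
month
Apr   -37
Jan   -50
Jul   -24
Mar   -43
Oct   -15
Name: low, dtype: int64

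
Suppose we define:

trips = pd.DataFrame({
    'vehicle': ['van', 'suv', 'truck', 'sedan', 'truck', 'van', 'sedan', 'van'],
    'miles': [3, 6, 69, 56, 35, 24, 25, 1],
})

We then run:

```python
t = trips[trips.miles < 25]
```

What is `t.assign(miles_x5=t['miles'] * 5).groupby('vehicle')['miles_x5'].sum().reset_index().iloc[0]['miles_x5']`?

30

filter rows where miles < 25:
  vehicle  miles
0     van      3
1     suv      6
5     van     24
7     van      1
add column miles_x5 = t['miles'] * 5:
  vehicle  miles  miles_x5
0     van      3        15
1     suv      6        30
5     van     24       120
7     van      1         5
group by vehicle, sum of miles_x5:
vehicle
suv     30
van    140
Name: miles_x5, dtype: int64
reset_index():
  vehicle  miles_x5
0     suv        30
1     van       140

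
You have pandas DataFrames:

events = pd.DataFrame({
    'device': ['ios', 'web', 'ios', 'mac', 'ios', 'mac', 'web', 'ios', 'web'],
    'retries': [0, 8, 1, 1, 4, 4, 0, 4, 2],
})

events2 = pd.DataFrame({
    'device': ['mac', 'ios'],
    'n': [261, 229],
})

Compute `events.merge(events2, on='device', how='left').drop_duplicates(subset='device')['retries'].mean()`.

3.0

merge on 'device' (how='left') → 9 rows:
  device  retries      n
0    ios        0  229.0
1    web        8    NaN
2    ios        1  229.0
3    mac        1  261.0
4    ios        4  229.0
5    mac        4  261.0
6    web        0    NaN
7    ios        4  229.0
8    web        2    NaN
drop duplicate device (keep=first):
  device  retries      n
0    ios        0  229.0
1    web        8    NaN
3    mac        1  261.0
Then the mean of column 'retries': 3.0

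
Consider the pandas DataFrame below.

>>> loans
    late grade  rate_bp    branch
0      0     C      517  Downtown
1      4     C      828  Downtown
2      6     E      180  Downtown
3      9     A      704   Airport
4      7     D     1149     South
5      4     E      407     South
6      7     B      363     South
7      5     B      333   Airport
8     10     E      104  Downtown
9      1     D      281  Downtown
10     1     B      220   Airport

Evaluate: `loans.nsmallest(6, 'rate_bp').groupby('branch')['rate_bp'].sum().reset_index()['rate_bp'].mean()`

take 6 rows with smallest rate_bp:
    late grade  rate_bp    branch
8     10     E      104  Downtown
2      6     E      180  Downtown
10     1     B      220   Airport
9      1     D      281  Downtown
7      5     B      333   Airport
6      7     B      363     South
group by branch, sum of rate_bp:
branch
Airport     553
Downtown    565
South       363
Name: rate_bp, dtype: int64
reset_index():
     branch  rate_bp
0   Airport      553
1  Downtown      565
2     South      363
Taking the mean of column 'rate_bp' gives 493.666666667.

493.666666667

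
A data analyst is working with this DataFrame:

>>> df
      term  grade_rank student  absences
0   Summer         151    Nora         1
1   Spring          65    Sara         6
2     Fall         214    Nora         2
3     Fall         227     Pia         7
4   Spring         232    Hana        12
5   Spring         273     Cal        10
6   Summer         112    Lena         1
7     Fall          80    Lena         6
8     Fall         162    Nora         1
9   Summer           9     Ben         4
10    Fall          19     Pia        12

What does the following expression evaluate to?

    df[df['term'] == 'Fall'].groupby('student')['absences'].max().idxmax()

Pia

filter rows where term == 'Fall':
    term  grade_rank student  absences
2   Fall         214    Nora         2
3   Fall         227     Pia         7
7   Fall          80    Lena         6
8   Fall         162    Nora         1
10  Fall          19     Pia        12
group by student, max of absences:
student
Lena     6
Nora     2
Pia     12
Name: absences, dtype: int64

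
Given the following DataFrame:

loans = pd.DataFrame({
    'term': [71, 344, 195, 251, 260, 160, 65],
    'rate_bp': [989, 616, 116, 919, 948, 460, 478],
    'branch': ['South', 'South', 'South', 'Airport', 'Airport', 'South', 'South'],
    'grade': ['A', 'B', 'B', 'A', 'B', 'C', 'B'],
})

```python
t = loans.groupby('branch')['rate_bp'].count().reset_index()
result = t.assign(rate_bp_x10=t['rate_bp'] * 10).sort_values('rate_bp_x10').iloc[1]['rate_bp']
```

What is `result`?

group by branch, count of rate_bp:
branch
Airport    2
South      5
Name: rate_bp, dtype: int64
reset_index():
    branch  rate_bp
0  Airport        2
1    South        5
add column rate_bp_x10 = t['rate_bp'] * 10:
    branch  rate_bp  rate_bp_x10
0  Airport        2           20
1    South        5           50
sort by rate_bp_x10:
    branch  rate_bp  rate_bp_x10
0  Airport        2           20
1    South        5           50
Hence 5.

5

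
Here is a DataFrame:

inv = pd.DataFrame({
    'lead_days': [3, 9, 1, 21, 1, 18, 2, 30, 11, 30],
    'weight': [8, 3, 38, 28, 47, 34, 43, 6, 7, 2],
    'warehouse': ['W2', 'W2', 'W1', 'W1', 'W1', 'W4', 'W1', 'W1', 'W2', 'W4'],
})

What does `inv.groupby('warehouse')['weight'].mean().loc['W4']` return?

group by warehouse, mean of weight:
warehouse
W1    32.4
W2     6.0
W4    18.0
Name: weight, dtype: float64

18.0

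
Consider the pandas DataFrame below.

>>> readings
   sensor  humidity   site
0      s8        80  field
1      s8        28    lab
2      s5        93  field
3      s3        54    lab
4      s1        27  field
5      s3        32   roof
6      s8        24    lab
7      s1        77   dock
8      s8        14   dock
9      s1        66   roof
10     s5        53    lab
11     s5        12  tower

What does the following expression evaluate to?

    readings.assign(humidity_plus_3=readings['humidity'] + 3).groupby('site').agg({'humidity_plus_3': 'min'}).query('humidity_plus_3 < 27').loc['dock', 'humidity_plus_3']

17

add column humidity_plus_3 = readings['humidity'] + 3:
   sensor  humidity   site  humidity_plus_3
0      s8        80  field               83
1      s8        28    lab               31
2      s5        93  field               96
3      s3        54    lab               57
4      s1        27  field               30
5      s3        32   roof               35
6      s8        24    lab               27
7      s1        77   dock               80
8      s8        14   dock               17
9      s1        66   roof               69
10     s5        53    lab               56
11     s5        12  tower               15
group by site, min of humidity_plus_3:
       humidity_plus_3
site                  
dock                17
field               30
lab                 27
roof                35
tower               15
filter rows where humidity_plus_3 < 27:
       humidity_plus_3
site                  
dock                17
tower               15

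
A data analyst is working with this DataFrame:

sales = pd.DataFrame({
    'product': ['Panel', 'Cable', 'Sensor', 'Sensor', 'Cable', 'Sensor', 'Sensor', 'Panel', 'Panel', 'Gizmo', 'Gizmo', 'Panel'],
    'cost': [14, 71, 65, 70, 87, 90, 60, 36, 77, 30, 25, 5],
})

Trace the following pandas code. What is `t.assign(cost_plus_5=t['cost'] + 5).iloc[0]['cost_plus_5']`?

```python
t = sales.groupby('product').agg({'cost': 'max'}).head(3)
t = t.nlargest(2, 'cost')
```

92

group by product, max of cost:
         cost
product      
Cable      87
Gizmo      30
Panel      77
Sensor     90
take first 3 rows:
         cost
product      
Cable      87
Gizmo      30
Panel      77
take 2 rows with largest cost:
         cost
product      
Cable      87
Panel      77
add column cost_plus_5 = t['cost'] + 5:
         cost  cost_plus_5
product                   
Cable      87           92
Panel      77           82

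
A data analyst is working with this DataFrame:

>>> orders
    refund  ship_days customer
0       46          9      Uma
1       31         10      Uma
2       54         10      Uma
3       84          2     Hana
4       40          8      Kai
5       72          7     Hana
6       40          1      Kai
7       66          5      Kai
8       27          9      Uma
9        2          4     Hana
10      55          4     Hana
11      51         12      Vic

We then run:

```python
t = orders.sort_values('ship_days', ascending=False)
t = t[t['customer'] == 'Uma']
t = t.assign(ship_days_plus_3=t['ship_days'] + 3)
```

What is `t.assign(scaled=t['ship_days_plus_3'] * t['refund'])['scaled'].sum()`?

1981

sort by ship_days descending:
    refund  ship_days customer
11      51         12      Vic
1       31         10      Uma
2       54         10      Uma
0       46          9      Uma
8       27          9      Uma
4       40          8      Kai
5       72          7     Hana
7       66          5      Kai
9        2          4     Hana
10      55          4     Hana
3       84          2     Hana
6       40          1      Kai
filter rows where customer == 'Uma':
   refund  ship_days customer
1      31         10      Uma
2      54         10      Uma
0      46          9      Uma
8      27          9      Uma
add column ship_days_plus_3 = t['ship_days'] + 3:
   refund  ship_days customer  ship_days_plus_3
1      31         10      Uma                13
2      54         10      Uma                13
0      46          9      Uma                12
8      27          9      Uma                12
add column scaled = t['ship_days_plus_3'] * t['refund']:
   refund  ship_days customer  ship_days_plus_3  scaled
1      31         10      Uma                13     403
2      54         10      Uma                13     702
0      46          9      Uma                12     552
8      27          9      Uma                12     324
Finally, sum of column 'scaled' = 1981.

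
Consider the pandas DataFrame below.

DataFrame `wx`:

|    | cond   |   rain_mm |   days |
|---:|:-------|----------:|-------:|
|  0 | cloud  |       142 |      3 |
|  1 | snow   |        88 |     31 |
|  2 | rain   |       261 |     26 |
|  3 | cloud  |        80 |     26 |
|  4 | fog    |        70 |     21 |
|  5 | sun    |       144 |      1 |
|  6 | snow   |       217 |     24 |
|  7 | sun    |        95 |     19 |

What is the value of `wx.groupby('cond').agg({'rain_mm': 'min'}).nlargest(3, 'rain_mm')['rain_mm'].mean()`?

148.0

group by cond, min of rain_mm:
       rain_mm
cond          
cloud       80
fog         70
rain       261
snow        88
sun         95
take 3 rows with largest rain_mm:
      rain_mm
cond         
rain      261
sun        95
snow       88
So mean() = 148.0.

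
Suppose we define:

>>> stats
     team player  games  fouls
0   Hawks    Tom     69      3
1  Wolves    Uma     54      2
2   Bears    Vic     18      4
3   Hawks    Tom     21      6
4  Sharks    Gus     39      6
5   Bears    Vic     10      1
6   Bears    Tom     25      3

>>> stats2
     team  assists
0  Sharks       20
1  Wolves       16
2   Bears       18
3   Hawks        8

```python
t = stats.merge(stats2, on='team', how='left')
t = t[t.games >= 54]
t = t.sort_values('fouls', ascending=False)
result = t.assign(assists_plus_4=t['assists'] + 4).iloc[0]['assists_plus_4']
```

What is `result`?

merge on 'team' (how='left') → 7 rows:
     team player  games  fouls  assists
0   Hawks    Tom     69      3        8
1  Wolves    Uma     54      2       16
2   Bears    Vic     18      4       18
3   Hawks    Tom     21      6        8
4  Sharks    Gus     39      6       20
5   Bears    Vic     10      1       18
6   Bears    Tom     25      3       18
filter rows where games >= 54:
     team player  games  fouls  assists
0   Hawks    Tom     69      3        8
1  Wolves    Uma     54      2       16
sort by fouls descending:
     team player  games  fouls  assists
0   Hawks    Tom     69      3        8
1  Wolves    Uma     54      2       16
add column assists_plus_4 = t['assists'] + 4:
     team player  games  fouls  assists  assists_plus_4
0   Hawks    Tom     69      3        8              12
1  Wolves    Uma     54      2       16              20

12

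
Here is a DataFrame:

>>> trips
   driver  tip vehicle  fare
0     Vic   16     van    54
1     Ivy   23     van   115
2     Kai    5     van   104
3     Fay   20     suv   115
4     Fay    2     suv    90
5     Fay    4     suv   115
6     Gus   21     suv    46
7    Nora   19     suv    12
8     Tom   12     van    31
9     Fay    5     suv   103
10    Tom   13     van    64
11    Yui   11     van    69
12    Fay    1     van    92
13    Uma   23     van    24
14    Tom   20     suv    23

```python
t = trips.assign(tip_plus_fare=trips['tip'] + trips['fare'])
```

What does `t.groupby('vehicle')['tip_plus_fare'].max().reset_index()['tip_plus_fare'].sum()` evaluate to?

273

add column tip_plus_fare = trips['tip'] + trips['fare']:
   driver  tip vehicle  fare  tip_plus_fare
0     Vic   16     van    54             70
1     Ivy   23     van   115            138
2     Kai    5     van   104            109
3     Fay   20     suv   115            135
4     Fay    2     suv    90             92
5     Fay    4     suv   115            119
6     Gus   21     suv    46             67
7    Nora   19     suv    12             31
8     Tom   12     van    31             43
9     Fay    5     suv   103            108
10    Tom   13     van    64             77
11    Yui   11     van    69             80
12    Fay    1     van    92             93
13    Uma   23     van    24             47
14    Tom   20     suv    23             43
group by vehicle, max of tip_plus_fare:
vehicle
suv    135
van    138
Name: tip_plus_fare, dtype: int64
reset_index():
  vehicle  tip_plus_fare
0     suv            135
1     van            138
So sum() = 273.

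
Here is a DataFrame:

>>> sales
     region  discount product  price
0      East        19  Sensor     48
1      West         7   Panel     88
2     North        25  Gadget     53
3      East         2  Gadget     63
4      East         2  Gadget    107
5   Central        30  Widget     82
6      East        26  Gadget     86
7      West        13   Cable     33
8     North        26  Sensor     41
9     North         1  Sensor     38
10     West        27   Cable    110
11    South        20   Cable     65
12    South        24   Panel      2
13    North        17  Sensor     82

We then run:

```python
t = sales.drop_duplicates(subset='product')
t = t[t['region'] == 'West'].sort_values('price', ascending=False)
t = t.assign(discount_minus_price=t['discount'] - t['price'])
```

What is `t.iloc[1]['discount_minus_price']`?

-20

drop duplicate product (keep=first):
    region  discount product  price
0     East        19  Sensor     48
1     West         7   Panel     88
2    North        25  Gadget     53
5  Central        30  Widget     82
7     West        13   Cable     33
filter rows where region == 'West':
  region  discount product  price
1   West         7   Panel     88
7   West        13   Cable     33
sort by price descending:
  region  discount product  price
1   West         7   Panel     88
7   West        13   Cable     33
add column discount_minus_price = t['discount'] - t['price']:
  region  discount product  price  discount_minus_price
1   West         7   Panel     88                   -81
7   West        13   Cable     33                   -20
Hence -20.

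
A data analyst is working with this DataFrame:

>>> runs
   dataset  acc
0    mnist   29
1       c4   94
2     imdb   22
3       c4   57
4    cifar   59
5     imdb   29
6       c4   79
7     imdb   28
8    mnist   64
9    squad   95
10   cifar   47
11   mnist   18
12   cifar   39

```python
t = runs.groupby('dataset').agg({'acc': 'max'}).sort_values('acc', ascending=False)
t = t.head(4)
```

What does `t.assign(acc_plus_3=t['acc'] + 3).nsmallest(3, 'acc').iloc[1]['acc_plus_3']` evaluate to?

group by dataset, max of acc:
         acc
dataset     
c4        94
cifar     59
imdb      29
mnist     64
squad     95
sort by acc descending:
         acc
dataset     
squad     95
c4        94
mnist     64
cifar     59
imdb      29
take first 4 rows:
         acc
dataset     
squad     95
c4        94
mnist     64
cifar     59
add column acc_plus_3 = t['acc'] + 3:
         acc  acc_plus_3
dataset                 
squad     95          98
c4        94          97
mnist     64          67
cifar     59          62
take 3 rows with smallest acc:
         acc  acc_plus_3
dataset                 
cifar     59          62
mnist     64          67
c4        94          97
value at position 1, column 'acc_plus_3' → 67

67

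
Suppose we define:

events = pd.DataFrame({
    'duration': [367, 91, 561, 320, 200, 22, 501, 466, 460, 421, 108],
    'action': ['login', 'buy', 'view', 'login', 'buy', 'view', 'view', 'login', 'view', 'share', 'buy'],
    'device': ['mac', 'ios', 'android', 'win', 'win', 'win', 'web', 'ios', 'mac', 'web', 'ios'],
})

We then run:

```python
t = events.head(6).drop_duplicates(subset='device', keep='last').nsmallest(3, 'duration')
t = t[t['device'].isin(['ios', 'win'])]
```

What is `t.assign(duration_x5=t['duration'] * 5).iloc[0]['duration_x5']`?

take first 6 rows:
   duration action   device
0       367  login      mac
1        91    buy      ios
2       561   view  android
3       320  login      win
4       200    buy      win
5        22   view      win
drop duplicate device (keep=last):
   duration action   device
0       367  login      mac
1        91    buy      ios
2       561   view  android
5        22   view      win
take 3 rows with smallest duration:
   duration action device
5        22   view    win
1        91    buy    ios
0       367  login    mac
filter rows where device in ['ios', 'win']:
   duration action device
5        22   view    win
1        91    buy    ios
add column duration_x5 = t['duration'] * 5:
   duration action device  duration_x5
5        22   view    win          110
1        91    buy    ios          455

110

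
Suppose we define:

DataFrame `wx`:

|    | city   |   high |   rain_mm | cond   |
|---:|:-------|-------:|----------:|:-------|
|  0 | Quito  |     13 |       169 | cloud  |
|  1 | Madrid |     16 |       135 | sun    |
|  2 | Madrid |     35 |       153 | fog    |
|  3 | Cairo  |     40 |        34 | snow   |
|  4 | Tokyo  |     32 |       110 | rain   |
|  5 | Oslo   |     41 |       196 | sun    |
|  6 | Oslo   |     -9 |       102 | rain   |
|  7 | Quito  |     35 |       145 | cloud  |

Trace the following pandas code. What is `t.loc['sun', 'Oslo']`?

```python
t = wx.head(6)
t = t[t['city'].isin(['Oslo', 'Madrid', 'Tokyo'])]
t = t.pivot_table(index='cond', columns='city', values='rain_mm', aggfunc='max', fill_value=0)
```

196

take first 6 rows:
     city  high  rain_mm   cond
0   Quito    13      169  cloud
1  Madrid    16      135    sun
2  Madrid    35      153    fog
3   Cairo    40       34   snow
4   Tokyo    32      110   rain
5    Oslo    41      196    sun
filter rows where city in ['Oslo', 'Madrid', 'Tokyo']:
     city  high  rain_mm  cond
1  Madrid    16      135   sun
2  Madrid    35      153   fog
4   Tokyo    32      110  rain
5    Oslo    41      196   sun
pivot: rows=cond, cols=city, max(rain_mm):
city  Madrid  Oslo  Tokyo
cond                     
fog      153     0      0
rain       0     0    110
sun      135   196      0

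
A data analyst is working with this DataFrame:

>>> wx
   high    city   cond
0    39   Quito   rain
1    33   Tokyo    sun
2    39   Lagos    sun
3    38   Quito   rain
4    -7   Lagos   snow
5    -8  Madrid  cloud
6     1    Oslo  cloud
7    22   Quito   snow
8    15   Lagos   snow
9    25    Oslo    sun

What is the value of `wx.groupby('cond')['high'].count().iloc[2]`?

3

group by cond, count of high:
cond
cloud    2
rain     2
snow     3
sun      3
Name: high, dtype: int64
Then the value at position 2: 3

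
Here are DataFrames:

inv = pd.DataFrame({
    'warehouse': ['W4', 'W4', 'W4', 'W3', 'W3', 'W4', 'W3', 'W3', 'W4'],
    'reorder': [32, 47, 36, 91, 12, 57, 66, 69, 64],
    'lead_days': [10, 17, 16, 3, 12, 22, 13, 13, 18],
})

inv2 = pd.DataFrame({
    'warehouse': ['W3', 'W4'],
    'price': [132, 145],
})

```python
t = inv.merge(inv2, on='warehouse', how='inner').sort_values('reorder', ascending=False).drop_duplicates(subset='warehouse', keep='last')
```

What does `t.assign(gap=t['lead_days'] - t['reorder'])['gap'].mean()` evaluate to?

merge on 'warehouse' (how='inner') → 9 rows:
  warehouse  reorder  lead_days  price
0        W4       32         10    145
1        W4       47         17    145
2        W4       36         16    145
3        W3       91          3    132
4        W3       12         12    132
5        W4       57         22    145
6        W3       66         13    132
7        W3       69         13    132
8        W4       64         18    145
sort by reorder descending:
  warehouse  reorder  lead_days  price
3        W3       91          3    132
7        W3       69         13    132
6        W3       66         13    132
8        W4       64         18    145
5        W4       57         22    145
1        W4       47         17    145
2        W4       36         16    145
0        W4       32         10    145
4        W3       12         12    132
drop duplicate warehouse (keep=last):
  warehouse  reorder  lead_days  price
0        W4       32         10    145
4        W3       12         12    132
add column gap = t['lead_days'] - t['reorder']:
  warehouse  reorder  lead_days  price  gap
0        W4       32         10    145  -22
4        W3       12         12    132    0
So mean() = -11.0.

-11.0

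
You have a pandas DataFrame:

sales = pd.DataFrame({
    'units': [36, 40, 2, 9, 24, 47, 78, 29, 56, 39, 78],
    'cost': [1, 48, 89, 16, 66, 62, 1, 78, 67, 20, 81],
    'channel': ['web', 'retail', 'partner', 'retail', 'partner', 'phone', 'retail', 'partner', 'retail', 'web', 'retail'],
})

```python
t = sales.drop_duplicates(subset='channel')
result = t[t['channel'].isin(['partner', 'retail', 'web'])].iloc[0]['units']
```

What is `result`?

36

drop duplicate channel (keep=first):
   units  cost  channel
0     36     1      web
1     40    48   retail
2      2    89  partner
5     47    62    phone
filter rows where channel in ['partner', 'retail', 'web']:
   units  cost  channel
0     36     1      web
1     40    48   retail
2      2    89  partner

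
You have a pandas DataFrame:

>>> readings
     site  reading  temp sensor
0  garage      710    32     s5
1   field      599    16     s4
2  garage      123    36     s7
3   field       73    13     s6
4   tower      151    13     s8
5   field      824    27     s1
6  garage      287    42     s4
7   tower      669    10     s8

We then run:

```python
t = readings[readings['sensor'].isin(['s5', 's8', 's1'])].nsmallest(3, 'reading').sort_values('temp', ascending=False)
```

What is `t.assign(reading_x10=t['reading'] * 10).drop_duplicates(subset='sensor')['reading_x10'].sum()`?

filter rows where sensor in ['s5', 's8', 's1']:
     site  reading  temp sensor
0  garage      710    32     s5
4   tower      151    13     s8
5   field      824    27     s1
7   tower      669    10     s8
take 3 rows with smallest reading:
     site  reading  temp sensor
4   tower      151    13     s8
7   tower      669    10     s8
0  garage      710    32     s5
sort by temp descending:
     site  reading  temp sensor
0  garage      710    32     s5
4   tower      151    13     s8
7   tower      669    10     s8
add column reading_x10 = t['reading'] * 10:
     site  reading  temp sensor  reading_x10
0  garage      710    32     s5         7100
4   tower      151    13     s8         1510
7   tower      669    10     s8         6690
drop duplicate sensor (keep=first):
     site  reading  temp sensor  reading_x10
0  garage      710    32     s5         7100
4   tower      151    13     s8         1510

8610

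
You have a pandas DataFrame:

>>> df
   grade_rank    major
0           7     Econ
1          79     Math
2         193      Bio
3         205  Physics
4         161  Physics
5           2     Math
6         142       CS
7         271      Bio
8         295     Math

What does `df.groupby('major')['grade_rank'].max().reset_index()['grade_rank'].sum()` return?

920

group by major, max of grade_rank:
major
Bio        271
CS         142
Econ         7
Math       295
Physics    205
Name: grade_rank, dtype: int64
reset_index():
     major  grade_rank
0      Bio         271
1       CS         142
2     Econ           7
3     Math         295
4  Physics         205
The sum of column 'grade_rank' is 920.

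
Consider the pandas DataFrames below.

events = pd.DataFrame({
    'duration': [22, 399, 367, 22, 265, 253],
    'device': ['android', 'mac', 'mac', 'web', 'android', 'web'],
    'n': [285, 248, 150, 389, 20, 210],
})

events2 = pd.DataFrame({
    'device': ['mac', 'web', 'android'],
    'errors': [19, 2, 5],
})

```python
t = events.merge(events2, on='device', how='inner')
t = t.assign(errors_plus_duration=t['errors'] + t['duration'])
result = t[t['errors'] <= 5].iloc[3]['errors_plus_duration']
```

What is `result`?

merge on 'device' (how='inner') → 6 rows:
   duration   device    n  errors
0        22  android  285       5
1       399      mac  248      19
2       367      mac  150      19
3        22      web  389       2
4       265  android   20       5
5       253      web  210       2
add column errors_plus_duration = t['errors'] + t['duration']:
   duration   device    n  errors  errors_plus_duration
0        22  android  285       5                    27
1       399      mac  248      19                   418
2       367      mac  150      19                   386
3        22      web  389       2                    24
4       265  android   20       5                   270
5       253      web  210       2                   255
filter rows where errors <= 5:
   duration   device    n  errors  errors_plus_duration
0        22  android  285       5                    27
3        22      web  389       2                    24
4       265  android   20       5                   270
5       253      web  210       2                   255

255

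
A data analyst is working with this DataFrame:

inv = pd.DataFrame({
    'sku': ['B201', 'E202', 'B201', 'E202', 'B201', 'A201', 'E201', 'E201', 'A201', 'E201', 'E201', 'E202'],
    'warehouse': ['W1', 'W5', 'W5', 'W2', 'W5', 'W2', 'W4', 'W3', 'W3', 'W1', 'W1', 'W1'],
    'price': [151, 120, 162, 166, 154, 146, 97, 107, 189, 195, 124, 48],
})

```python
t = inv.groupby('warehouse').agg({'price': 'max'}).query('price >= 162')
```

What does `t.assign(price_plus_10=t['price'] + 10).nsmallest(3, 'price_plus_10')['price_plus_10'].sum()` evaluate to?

547

group by warehouse, max of price:
           price
warehouse       
W1           195
W2           166
W3           189
W4            97
W5           162
filter rows where price >= 162:
           price
warehouse       
W1           195
W2           166
W3           189
W5           162
add column price_plus_10 = t['price'] + 10:
           price  price_plus_10
warehouse                      
W1           195            205
W2           166            176
W3           189            199
W5           162            172
take 3 rows with smallest price_plus_10:
           price  price_plus_10
warehouse                      
W5           162            172
W2           166            176
W3           189            199
So sum() = 547.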